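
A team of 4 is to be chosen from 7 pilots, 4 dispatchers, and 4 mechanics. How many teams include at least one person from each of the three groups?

672

With no constraint there are C(15,4) = 1365 possible selections.
Selections missing a whole group: no pilots → C(8,4) = 70; no dispatchers → C(11,4) = 330; no mechanics → C(11,4) = 330.
Add back selections omitting two groups (i.e. drawn from a single group): C(7,4) + C(4,4) + C(4,4) = 37.
By inclusion–exclusion: 1365 − 730 + 37 = 672.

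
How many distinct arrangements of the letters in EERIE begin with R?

4

Fix R in the first position and arrange the remaining 4 letters.
Those 4 letters have E appearing 3 times, giving (4)!/(3!) = 4.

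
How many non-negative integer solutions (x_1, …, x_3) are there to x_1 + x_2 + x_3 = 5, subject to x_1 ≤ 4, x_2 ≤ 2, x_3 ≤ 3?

11

By stars and bars, unrestricted non-negative solutions to x_1+…+x_3 = 5 number C(5+2,2) = 21.
Subtract solutions that violate a single cap (substitute x_i' = x_i − (cap_i+1)): x_1 ≥ 5 gives C(2,2) = 1; x_2 ≥ 3 gives C(4,2) = 6; x_3 ≥ 4 gives C(3,2) = 3. Together 10.
No two caps can be exceeded simultaneously, so the pair terms are all 0.
By inclusion–exclusion the count is 21 − 10 + 0 = 11.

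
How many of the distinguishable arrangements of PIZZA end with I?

12

Fix I in the last position and arrange the remaining 4 letters.
Those 4 letters have Z appearing twice, giving (4)!/(2!) = 12.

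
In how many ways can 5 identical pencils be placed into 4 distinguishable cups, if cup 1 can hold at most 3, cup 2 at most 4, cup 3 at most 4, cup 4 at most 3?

46

By stars and bars, unrestricted non-negative solutions to x_1+…+x_4 = 5 number C(5+3,3) = 56.
Subtract solutions that violate a single cap (substitute x_i' = x_i − (cap_i+1)): x_1 ≥ 4 gives C(4,3) = 4; x_2 ≥ 5 gives C(3,3) = 1; x_3 ≥ 5 gives C(3,3) = 1; x_4 ≥ 4 gives C(4,3) = 4. Together 10.
No two caps can be exceeded simultaneously, so the pair terms are all 0.
By inclusion–exclusion the count is 56 − 10 + 0 = 46.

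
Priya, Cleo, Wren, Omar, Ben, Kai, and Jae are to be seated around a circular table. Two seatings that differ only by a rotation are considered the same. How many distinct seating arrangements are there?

Around a circle, 7 distinct people have 7!/7 = (6)! = 720 rotationally distinct seatings.

720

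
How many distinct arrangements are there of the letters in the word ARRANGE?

1260

ARRANGE has 7 letters with A appearing twice and R appearing twice.
Dividing 7! = 5040 by 2!·2! = 4 for the repeated letters gives 1260.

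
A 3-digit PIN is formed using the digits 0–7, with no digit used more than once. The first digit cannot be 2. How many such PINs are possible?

The first digit has 8−1 = 7 choices (anything except 2).
The remaining 2 digits are filled from the other 7 symbols without repetition: 7 × 6 = 42.
Total: 7 × 42 = 294.

294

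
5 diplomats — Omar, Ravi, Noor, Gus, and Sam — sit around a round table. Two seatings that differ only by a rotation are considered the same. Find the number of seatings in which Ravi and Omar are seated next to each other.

12

Treat {Ravi, Omar} as one unit (2 internal orders) and seat the resulting 4 units around the table: (3)! circular arrangements.
So 2 × (3)! = 2 × 6 = 12.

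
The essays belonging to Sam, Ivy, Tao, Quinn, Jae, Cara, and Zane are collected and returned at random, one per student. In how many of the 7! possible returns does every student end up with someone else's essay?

1854

Let Aᵢ be the assignments in which student i gets their own essay. We want the size of the complement of A₁∪…∪A_7.
By inclusion–exclusion this is Σ_{j=0}^{7} (−1)^j C(7,j)·(7−j)!.
Computing: 5040 − 5040 + 2520 − 840 + 210 − 42 + 7 − 1 = 1854.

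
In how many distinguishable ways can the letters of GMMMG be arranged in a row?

10

GMMMG has 5 letters with G appearing twice and M appearing 3 times.
Dividing 5! = 120 by 3!·2! = 12 for the repeated letters gives 10.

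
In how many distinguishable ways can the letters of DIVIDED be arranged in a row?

420

The 7 letters of DIVIDED have repeats: D appearing 3 times and I appearing twice.
Dividing 7! = 5040 by 3!·2! = 12 for the repeated letters gives 420.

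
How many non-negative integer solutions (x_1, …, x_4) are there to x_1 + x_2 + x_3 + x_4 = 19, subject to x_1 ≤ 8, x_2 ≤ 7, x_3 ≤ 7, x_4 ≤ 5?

Ignoring the caps, the number of non-negative solutions to x_1+…+x_4 = 19 is C(22,3) = 1540.
Subtract solutions that violate a single cap (substitute x_i' = x_i − (cap_i+1)): x_1 ≥ 9 gives C(13,3) = 286; x_2 ≥ 8 gives C(14,3) = 364; x_3 ≥ 8 gives C(14,3) = 364; x_4 ≥ 6 gives C(16,3) = 560. Together 1574.
Add back pairs where two caps are both exceeded: 10 + 10 + 35 + 20 + 56 + 56 = 187.
By inclusion–exclusion the count is 1540 − 1574 + 187 = 153.

153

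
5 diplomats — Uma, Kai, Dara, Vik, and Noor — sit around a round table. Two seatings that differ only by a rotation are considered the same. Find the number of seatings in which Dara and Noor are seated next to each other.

Glue Dara and Noor into a block (2 internal orders). Seating 4 units around a circle gives (3)! arrangements.
So 2 × (3)! = 2 × 6 = 12.

12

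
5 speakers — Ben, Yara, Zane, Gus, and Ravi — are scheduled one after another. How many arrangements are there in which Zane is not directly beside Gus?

There are 5! = 120 arrangements in all. If Zane and Gus are adjacent, merging them into one block gives 2·(4)! = 48 arrangements.
So 120 − 48 = 72 arrangements keep them apart.

72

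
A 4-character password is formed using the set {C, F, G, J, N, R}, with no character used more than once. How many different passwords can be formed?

Choose and order 4 of the 6 symbols: the first character has 6 options, the next 5, then 4, 3.
6 × 5 × 4 × 3 = 360.

360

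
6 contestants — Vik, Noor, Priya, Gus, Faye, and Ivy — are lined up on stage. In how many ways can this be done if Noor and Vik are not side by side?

480

There are 6! = 720 arrangements in all. If Noor and Vik are adjacent, merging them into one block gives 2·(5)! = 240 arrangements.
Complementary counting: 720 − 240 = 480.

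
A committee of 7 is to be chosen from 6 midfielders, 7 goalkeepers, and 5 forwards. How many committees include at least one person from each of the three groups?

Total 7-person selections from all 18: C(18,7) = 31824.
Selections missing a whole group: no midfielders → C(12,7) = 792; no goalkeepers → C(11,7) = 330; no forwards → C(13,7) = 1716.
Add back selections omitting two groups (i.e. drawn from a single group): C(6,7) + C(7,7) + C(5,7) = 1.
By inclusion–exclusion: 31824 − 2838 + 1 = 28987.

28987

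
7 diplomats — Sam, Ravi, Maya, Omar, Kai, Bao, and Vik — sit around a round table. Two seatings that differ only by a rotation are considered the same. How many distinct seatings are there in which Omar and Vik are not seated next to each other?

480

Without the restriction there are (6)! = 720 seatings.
Those with Omar next to Vik: fuse the pair into one unit and seat 6 units around a circle — 2·(5)! = 240.
Subtracting, 720 − 240 = 480.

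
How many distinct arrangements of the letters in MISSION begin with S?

With the first slot taken by S, it remains to arrange the other 6 letters (MISION).
Those 6 letters have I appearing twice, giving (6)!/(2!) = 360.

360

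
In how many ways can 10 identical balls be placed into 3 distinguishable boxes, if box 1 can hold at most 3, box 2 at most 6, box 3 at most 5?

14

Ignoring the caps, the number of non-negative solutions to x_1+…+x_3 = 10 is C(12,2) = 66.
Subtract solutions that violate a single cap (substitute x_i' = x_i − (cap_i+1)): x_1 ≥ 4 gives C(8,2) = 28; x_2 ≥ 7 gives C(5,2) = 10; x_3 ≥ 6 gives C(6,2) = 15. Together 53.
Add back pairs where two caps are both exceeded: 0 + 1 + 0 = 1.
By inclusion–exclusion the count is 66 − 53 + 1 = 14.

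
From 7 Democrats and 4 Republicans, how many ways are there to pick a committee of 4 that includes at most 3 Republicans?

Split by how many Republicans are chosen (0 through 3).
Sum: C(4,0)·C(7,4) + C(4,1)·C(7,3) + C(4,2)·C(7,2) + C(4,3)·C(7,1) = 35 + 140 + 126 + 28 = 329.

329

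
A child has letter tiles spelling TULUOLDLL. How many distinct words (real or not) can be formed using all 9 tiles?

The 9 letters of TULUOLDLL have repeats: L appearing 4 times and U appearing twice.
The number of distinct arrangements is 9!/(4!·2!) = 362880/48 = 7560.

7560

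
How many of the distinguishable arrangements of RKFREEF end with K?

90

With the last slot taken by K, it remains to arrange the other 6 letters (RFREEF).
Those 6 letters have E appearing twice, F appearing twice, and R appearing twice, giving (6)!/(2!·2!·2!) = 90.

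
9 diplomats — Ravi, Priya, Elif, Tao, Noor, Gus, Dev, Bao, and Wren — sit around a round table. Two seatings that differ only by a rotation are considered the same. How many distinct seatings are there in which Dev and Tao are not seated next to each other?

All circular seatings of 9 people number (8)! = 40320.
Seatings with Dev beside Tao: treat them as a block with 2 internal orders, giving 2 × (7)! = 10080.
Subtracting, 40320 − 10080 = 30240.

30240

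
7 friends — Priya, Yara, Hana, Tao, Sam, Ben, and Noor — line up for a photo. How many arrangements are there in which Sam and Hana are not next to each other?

3600

There are 7! = 5040 arrangements in all. If Sam and Hana are adjacent, merging them into one block gives 2·(6)! = 1440 arrangements.
Complementary counting: 5040 − 1440 = 3600.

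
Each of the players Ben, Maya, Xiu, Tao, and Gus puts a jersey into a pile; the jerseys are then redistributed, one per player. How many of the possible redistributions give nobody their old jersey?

Count assignments avoiding every fixed point. For any j of the 5 players fixed to their old jersey, the other 5−j can be arranged in (5−j)! ways.
By inclusion–exclusion this is Σ_{j=0}^{5} (−1)^j C(5,j)·(5−j)!.
Computing: 120 − 120 + 60 − 20 + 5 − 1 = 44.

44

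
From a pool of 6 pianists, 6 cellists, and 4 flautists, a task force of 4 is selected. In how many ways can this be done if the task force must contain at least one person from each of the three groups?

936

Total 4-person selections from all 16: C(16,4) = 1820.
Subtract selections that omit an entire group: no pianists → C(10,4) = 210; no cellists → C(10,4) = 210; no flautists → C(12,4) = 495.
Add back selections omitting two groups (i.e. drawn from a single group): C(6,4) + C(6,4) + C(4,4) = 31.
By inclusion–exclusion: 1820 − 915 + 31 = 936.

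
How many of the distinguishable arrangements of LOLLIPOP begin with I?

210

With the first slot taken by I, it remains to arrange the other 7 letters (LOLLPOP).
Those 7 letters have L appearing 3 times, O appearing twice, and P appearing twice, giving (7)!/(3!·2!·2!) = 210.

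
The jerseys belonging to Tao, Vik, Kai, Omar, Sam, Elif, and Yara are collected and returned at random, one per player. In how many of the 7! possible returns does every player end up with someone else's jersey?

1854

This is the derangement count D_7: permutations of 7 items with no fixed point.
By inclusion–exclusion this is Σ_{j=0}^{7} (−1)^j C(7,j)·(7−j)!.
Computing: 5040 − 5040 + 2520 − 840 + 210 − 42 + 7 − 1 = 1854.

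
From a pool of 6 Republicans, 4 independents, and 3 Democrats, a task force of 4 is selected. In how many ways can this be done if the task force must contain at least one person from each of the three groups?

360

With no constraint there are C(13,4) = 715 possible selections.
Selections missing a whole group: no Republicans → C(7,4) = 35; no independents → C(9,4) = 126; no Democrats → C(10,4) = 210.
Add back selections omitting two groups (i.e. drawn from a single group): C(6,4) + C(4,4) + C(3,4) = 16.
By inclusion–exclusion: 715 − 371 + 16 = 360.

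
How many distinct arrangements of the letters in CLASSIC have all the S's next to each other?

360

Treat the 2 copies of S as a single block. The multiset to arrange is then {SS, A, C, C, I, L}, 6 items in all.
That gives (6)!/(2!) = 360 arrangements.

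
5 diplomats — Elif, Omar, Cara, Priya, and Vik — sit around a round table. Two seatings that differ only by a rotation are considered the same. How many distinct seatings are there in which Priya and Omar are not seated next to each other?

Without the restriction there are (4)! = 24 seatings.
Seatings with Priya beside Omar: treat them as a block with 2 internal orders, giving 2 × (3)! = 12.
Subtracting, 24 − 12 = 12.

12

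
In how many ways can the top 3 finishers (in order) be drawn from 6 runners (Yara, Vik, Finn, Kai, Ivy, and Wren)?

120

There are 6 choices for 1st place, 5 for 2nd, and 4 for 3rd.
That gives 6 × 5 × 4 = 120.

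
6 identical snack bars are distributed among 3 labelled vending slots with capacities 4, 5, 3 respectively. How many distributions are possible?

By stars and bars, unrestricted non-negative solutions to x_1+…+x_3 = 6 number C(6+2,2) = 28.
Subtract solutions that violate a single cap (substitute x_i' = x_i − (cap_i+1)): x_1 ≥ 5 gives C(3,2) = 3; x_2 ≥ 6 gives C(2,2) = 1; x_3 ≥ 4 gives C(4,2) = 6. Together 10.
No two caps can be exceeded simultaneously, so the pair terms are all 0.
By inclusion–exclusion the count is 28 − 10 + 0 = 18.

18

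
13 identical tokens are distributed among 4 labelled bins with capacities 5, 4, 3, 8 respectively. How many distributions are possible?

86

By stars and bars, unrestricted non-negative solutions to x_1+…+x_4 = 13 number C(13+3,3) = 560.
Subtract solutions that violate a single cap (substitute x_i' = x_i − (cap_i+1)): x_1 ≥ 6 gives C(10,3) = 120; x_2 ≥ 5 gives C(11,3) = 165; x_3 ≥ 4 gives C(12,3) = 220; x_4 ≥ 9 gives C(7,3) = 35. Together 540.
Add back pairs where two caps are both exceeded: 10 + 20 + 0 + 35 + 0 + 1 = 66.
By inclusion–exclusion the count is 560 − 540 + 66 = 86.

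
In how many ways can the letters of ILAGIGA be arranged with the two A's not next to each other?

450

Total arrangements of ILAGIGA: 7!/(2!·2!·2!) = 630.
If the two A's are adjacent, glue them into one block, leaving 6 items to arrange: (6)!/(2!·2!) = 180 ways.
Hence 630 − 180 = 450.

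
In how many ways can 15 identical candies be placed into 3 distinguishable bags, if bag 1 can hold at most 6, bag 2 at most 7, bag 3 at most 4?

By stars and bars, unrestricted non-negative solutions to x_1+…+x_3 = 15 number C(15+2,2) = 136.
Subtract solutions that violate a single cap (substitute x_i' = x_i − (cap_i+1)): x_1 ≥ 7 gives C(10,2) = 45; x_2 ≥ 8 gives C(9,2) = 36; x_3 ≥ 5 gives C(12,2) = 66. Together 147.
Add back pairs where two caps are both exceeded: 1 + 10 + 6 = 17.
By inclusion–exclusion the count is 136 − 147 + 17 = 6.

6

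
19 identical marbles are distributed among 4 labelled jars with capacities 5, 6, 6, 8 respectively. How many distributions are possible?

83

Ignoring the caps, the number of non-negative solutions to x_1+…+x_4 = 19 is C(22,3) = 1540.
Subtract solutions that violate a single cap (substitute x_i' = x_i − (cap_i+1)): x_1 ≥ 6 gives C(16,3) = 560; x_2 ≥ 7 gives C(15,3) = 455; x_3 ≥ 7 gives C(15,3) = 455; x_4 ≥ 9 gives C(13,3) = 286. Together 1756.
Add back pairs where two caps are both exceeded: 84 + 84 + 35 + 56 + 20 + 20 = 299.
By inclusion–exclusion the count is 1540 − 1756 + 299 = 83.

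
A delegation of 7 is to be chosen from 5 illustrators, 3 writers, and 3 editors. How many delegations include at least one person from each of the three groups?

With no constraint there are C(11,7) = 330 possible selections.
Selections missing a whole group: no illustrators → C(6,7) = 0; no writers → C(8,7) = 8; no editors → C(8,7) = 8.
Add back selections omitting two groups (i.e. drawn from a single group): C(5,7) + C(3,7) + C(3,7) = 0.
By inclusion–exclusion: 330 − 16 + 0 = 314.

314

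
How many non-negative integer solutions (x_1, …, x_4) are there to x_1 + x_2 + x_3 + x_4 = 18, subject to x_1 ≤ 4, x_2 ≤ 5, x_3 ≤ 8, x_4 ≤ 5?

By stars and bars, unrestricted non-negative solutions to x_1+…+x_4 = 18 number C(18+3,3) = 1330.
Subtract solutions that violate a single cap (substitute x_i' = x_i − (cap_i+1)): x_1 ≥ 5 gives C(16,3) = 560; x_2 ≥ 6 gives C(15,3) = 455; x_3 ≥ 9 gives C(12,3) = 220; x_4 ≥ 6 gives C(15,3) = 455. Together 1690.
Add back pairs where two caps are both exceeded: 120 + 35 + 120 + 20 + 84 + 20 = 399.
Subtract triples: 0 + 4 + 0 + 0 = 4.
By inclusion–exclusion the count is 1330 − 1690 + 399 − 4 = 35.

35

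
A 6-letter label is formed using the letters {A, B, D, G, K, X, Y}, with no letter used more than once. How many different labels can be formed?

Choose and order 6 of the 7 symbols: the first letter has 7 options, the next 6, and so on down to 2.
That product is 7 × 6 × 5 × 4 × 3 × 2 = 5040.

5040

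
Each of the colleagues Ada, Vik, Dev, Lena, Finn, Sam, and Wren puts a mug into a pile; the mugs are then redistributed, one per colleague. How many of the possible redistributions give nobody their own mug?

1854

Let Aᵢ be the assignments in which colleague i gets their own mug. We want the size of the complement of A₁∪…∪A_7.
By inclusion–exclusion this is Σ_{j=0}^{7} (−1)^j C(7,j)·(7−j)!.
Computing: 5040 − 5040 + 2520 − 840 + 210 − 42 + 7 − 1 = 1854.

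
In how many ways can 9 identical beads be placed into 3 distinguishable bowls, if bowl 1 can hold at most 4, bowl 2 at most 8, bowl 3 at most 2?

14

By stars and bars, unrestricted non-negative solutions to x_1+…+x_3 = 9 number C(9+2,2) = 55.
Subtract solutions that violate a single cap (substitute x_i' = x_i − (cap_i+1)): x_1 ≥ 5 gives C(6,2) = 15; x_2 ≥ 9 gives C(2,2) = 1; x_3 ≥ 3 gives C(8,2) = 28. Together 44.
Add back pairs where two caps are both exceeded: 0 + 3 + 0 = 3.
By inclusion–exclusion the count is 55 − 44 + 3 = 14.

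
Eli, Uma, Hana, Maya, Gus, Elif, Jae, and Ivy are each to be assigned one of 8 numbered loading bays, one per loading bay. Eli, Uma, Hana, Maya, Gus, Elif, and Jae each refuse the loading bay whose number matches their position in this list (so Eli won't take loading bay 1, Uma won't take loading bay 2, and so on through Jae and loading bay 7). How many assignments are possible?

16687

Let Aᵢ (for 1 ≤ i ≤ 7) be the placements that put person i in their forbidden loading bay. Any j of these fix j positions, leaving (8−j)! ways to fill the rest, and there are C(7,j) ways to pick which j.
By inclusion–exclusion, the number of valid placements is Σ_{j=0}^{7} (−1)^j C(7,j)·(8−j)!.
Computing: 40320 − 35280 + 15120 − 4200 + 840 − 126 + 14 − 1 = 16687.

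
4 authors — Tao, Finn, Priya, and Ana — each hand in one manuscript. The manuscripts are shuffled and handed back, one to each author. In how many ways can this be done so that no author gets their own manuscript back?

This is the derangement count D_4: permutations of 4 items with no fixed point.
By inclusion–exclusion this is Σ_{j=0}^{4} (−1)^j C(4,j)·(4−j)!.
Computing: 24 − 24 + 12 − 4 + 1 = 9.

9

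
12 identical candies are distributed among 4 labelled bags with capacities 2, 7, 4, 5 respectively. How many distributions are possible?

59

By stars and bars, unrestricted non-negative solutions to x_1+…+x_4 = 12 number C(12+3,3) = 455.
Subtract solutions that violate a single cap (substitute x_i' = x_i − (cap_i+1)): x_1 ≥ 3 gives C(12,3) = 220; x_2 ≥ 8 gives C(7,3) = 35; x_3 ≥ 5 gives C(10,3) = 120; x_4 ≥ 6 gives C(9,3) = 84. Together 459.
Add back pairs where two caps are both exceeded: 4 + 35 + 20 + 0 + 0 + 4 = 63.
By inclusion–exclusion the count is 455 − 459 + 63 = 59.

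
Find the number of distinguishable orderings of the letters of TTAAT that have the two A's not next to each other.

6

Total arrangements of TTAAT: 5!/(3!·2!) = 10.
If the two A's are adjacent, glue them into one block, leaving 4 items to arrange: (4)!/(3!) = 4 ways.
Hence 10 − 4 = 6.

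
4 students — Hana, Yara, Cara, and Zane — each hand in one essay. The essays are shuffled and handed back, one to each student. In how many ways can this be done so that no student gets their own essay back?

Count assignments avoiding every fixed point. For any j of the 4 students fixed to their own essay, the other 4−j can be arranged in (4−j)! ways.
By inclusion–exclusion this is Σ_{j=0}^{4} (−1)^j C(4,j)·(4−j)!.
Computing: 24 − 24 + 12 − 4 + 1 = 9.

9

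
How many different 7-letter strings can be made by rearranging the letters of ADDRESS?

1260

ADDRESS has 7 letters with D appearing twice and S appearing twice.
Dividing 7! = 5040 by 2!·2! = 4 for the repeated letters gives 1260.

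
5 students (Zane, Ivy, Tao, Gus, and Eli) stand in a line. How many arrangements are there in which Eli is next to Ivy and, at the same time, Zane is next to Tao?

24

Treat {Eli,Ivy} as one block (2 orders) and {Zane,Tao} as another (2 orders).
That leaves 3 units to arrange: 2 × 2 × 3! = 4 × 6 = 24.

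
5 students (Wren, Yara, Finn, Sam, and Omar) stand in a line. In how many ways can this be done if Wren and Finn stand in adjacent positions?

48

Treat {Wren, Finn} as a single unit. There are 4 units to order, and the pair itself can be ordered 2 ways.
That gives 2 × 4! = 2 × 24 = 48.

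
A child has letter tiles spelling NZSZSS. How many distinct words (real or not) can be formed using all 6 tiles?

60

The 6 letters of NZSZSS have repeats: S appearing 3 times and Z appearing twice.
The number of distinct arrangements is 6!/(3!·2!) = 720/12 = 60.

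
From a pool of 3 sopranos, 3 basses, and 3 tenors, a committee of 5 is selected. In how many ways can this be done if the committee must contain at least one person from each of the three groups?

Unrestricted: C(9,5) = 126 ways to pick any 5 of the 9.
Selections missing a whole group: no sopranos → C(6,5) = 6; no basses → C(6,5) = 6; no tenors → C(6,5) = 6.
Add back selections omitting two groups (i.e. drawn from a single group): C(3,5) + C(3,5) + C(3,5) = 0.
By inclusion–exclusion: 126 − 18 + 0 = 108.

108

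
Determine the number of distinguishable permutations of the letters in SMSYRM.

Letter multiplicities in SMSYRM: M×2, R×1, S×2, Y×1.
So there are 6! / (2!·2!) = 180 distinguishable arrangements.

180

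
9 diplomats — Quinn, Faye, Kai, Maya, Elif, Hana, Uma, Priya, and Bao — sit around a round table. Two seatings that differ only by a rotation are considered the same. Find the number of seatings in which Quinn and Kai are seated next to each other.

10080

Glue Quinn and Kai into a block (2 internal orders). Seating 8 units around a circle gives (7)! arrangements.
So 2 × (7)! = 2 × 5040 = 10080.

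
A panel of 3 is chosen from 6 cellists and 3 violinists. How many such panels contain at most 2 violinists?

83

Split by how many violinists are chosen (0 through 2).
Sum: C(3,0)·C(6,3) + C(3,1)·C(6,2) + C(3,2)·C(6,1) = 20 + 45 + 18 = 83.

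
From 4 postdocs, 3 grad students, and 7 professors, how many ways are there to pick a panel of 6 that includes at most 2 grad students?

2838

Split by how many grad students are chosen (0 through 2).
Sum: C(3,0)·C(11,6) + C(3,1)·C(11,5) + C(3,2)·C(11,4) = 462 + 1386 + 990 = 2838.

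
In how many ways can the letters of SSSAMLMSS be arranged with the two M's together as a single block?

336

Treat the 2 copies of M as a single block. The multiset to arrange is then {MM, A, L, S, S, S, S, S}, 8 items in all.
That gives (8)!/(5!) = 336 arrangements.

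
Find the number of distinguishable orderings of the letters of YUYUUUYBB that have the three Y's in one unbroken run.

Treat the 3 copies of Y as a single block. The multiset to arrange is then {YYY, B, B, U, U, U, U}, 7 items in all.
That gives (7)!/(4!·2!) = 105 arrangements.

105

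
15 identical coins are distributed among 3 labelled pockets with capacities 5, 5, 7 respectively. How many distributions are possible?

By stars and bars, unrestricted non-negative solutions to x_1+…+x_3 = 15 number C(15+2,2) = 136.
Subtract solutions that violate a single cap (substitute x_i' = x_i − (cap_i+1)): x_1 ≥ 6 gives C(11,2) = 55; x_2 ≥ 6 gives C(11,2) = 55; x_3 ≥ 8 gives C(9,2) = 36. Together 146.
Add back pairs where two caps are both exceeded: 10 + 3 + 3 = 16.
By inclusion–exclusion the count is 136 − 146 + 16 = 6.

6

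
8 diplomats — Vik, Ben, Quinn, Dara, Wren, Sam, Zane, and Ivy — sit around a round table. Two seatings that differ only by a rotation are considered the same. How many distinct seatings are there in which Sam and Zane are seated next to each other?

1440

Glue Sam and Zane into a block (2 internal orders). Seating 7 units around a circle gives (6)! arrangements.
So 2 × (6)! = 2 × 720 = 1440.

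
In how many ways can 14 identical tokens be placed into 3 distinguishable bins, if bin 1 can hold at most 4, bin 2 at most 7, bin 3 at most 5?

6

Without the upper bounds there are C(16,2) = 120 ways to split 14 among 3 bins.
Subtract solutions that violate a single cap (substitute x_i' = x_i − (cap_i+1)): x_1 ≥ 5 gives C(11,2) = 55; x_2 ≥ 8 gives C(8,2) = 28; x_3 ≥ 6 gives C(10,2) = 45. Together 128.
Add back pairs where two caps are both exceeded: 3 + 10 + 1 = 14.
By inclusion–exclusion the count is 120 − 128 + 14 = 6.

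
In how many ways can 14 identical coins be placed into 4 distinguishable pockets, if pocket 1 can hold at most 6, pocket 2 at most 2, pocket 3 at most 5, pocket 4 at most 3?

Without the upper bounds there are C(17,3) = 680 ways to split 14 among 4 pockets.
Subtract solutions that violate a single cap (substitute x_i' = x_i − (cap_i+1)): x_1 ≥ 7 gives C(10,3) = 120; x_2 ≥ 3 gives C(14,3) = 364; x_3 ≥ 6 gives C(11,3) = 165; x_4 ≥ 4 gives C(13,3) = 286. Together 935.
Add back pairs where two caps are both exceeded: 35 + 4 + 20 + 56 + 120 + 35 = 270.
Subtract triples: 0 + 1 + 0 + 4 = 5.
By inclusion–exclusion the count is 680 − 935 + 270 − 5 = 10.

10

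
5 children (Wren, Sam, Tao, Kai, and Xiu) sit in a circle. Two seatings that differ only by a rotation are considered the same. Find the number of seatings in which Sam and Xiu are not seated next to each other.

Without the restriction there are (4)! = 24 seatings.
Those with Sam next to Xiu: fuse the pair into one unit and seat 4 units around a circle — 2·(3)! = 12.
Subtracting, 24 − 12 = 12.

12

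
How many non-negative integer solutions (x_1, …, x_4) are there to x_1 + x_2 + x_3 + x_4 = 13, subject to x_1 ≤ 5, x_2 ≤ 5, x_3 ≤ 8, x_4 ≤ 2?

77

Without the upper bounds there are C(16,3) = 560 ways to split 13 among 4 variables.
Subtract solutions that violate a single cap (substitute x_i' = x_i − (cap_i+1)): x_1 ≥ 6 gives C(10,3) = 120; x_2 ≥ 6 gives C(10,3) = 120; x_3 ≥ 9 gives C(7,3) = 35; x_4 ≥ 3 gives C(13,3) = 286. Together 561.
Add back pairs where two caps are both exceeded: 4 + 0 + 35 + 0 + 35 + 4 = 78.
By inclusion–exclusion the count is 560 − 561 + 78 = 77.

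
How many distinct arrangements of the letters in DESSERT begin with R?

With the first slot taken by R, it remains to arrange the other 6 letters (DESSET).
Those 6 letters have E appearing twice and S appearing twice, giving (6)!/(2!·2!) = 180.

180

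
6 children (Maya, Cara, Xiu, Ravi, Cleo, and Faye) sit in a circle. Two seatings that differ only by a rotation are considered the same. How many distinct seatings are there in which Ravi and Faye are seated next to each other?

48

Treat {Ravi, Faye} as one unit (2 internal orders) and seat the resulting 5 units around the table: (4)! circular arrangements.
So 2 × (4)! = 2 × 24 = 48.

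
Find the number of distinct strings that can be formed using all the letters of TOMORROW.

3360

The 8 letters of TOMORROW have repeats: O appearing 3 times and R appearing twice.
Dividing 8! = 40320 by 3!·2! = 12 for the repeated letters gives 3360.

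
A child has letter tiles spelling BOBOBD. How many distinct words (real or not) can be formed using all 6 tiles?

60

Letter multiplicities in BOBOBD: B×3, D×1, O×2.
The number of distinct arrangements is 6!/(3!·2!) = 720/12 = 60.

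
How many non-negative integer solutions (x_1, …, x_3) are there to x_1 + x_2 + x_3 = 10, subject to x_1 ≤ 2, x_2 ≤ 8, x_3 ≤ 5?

By stars and bars, unrestricted non-negative solutions to x_1+…+x_3 = 10 number C(10+2,2) = 66.
Subtract solutions that violate a single cap (substitute x_i' = x_i − (cap_i+1)): x_1 ≥ 3 gives C(9,2) = 36; x_2 ≥ 9 gives C(3,2) = 3; x_3 ≥ 6 gives C(6,2) = 15. Together 54.
Add back pairs where two caps are both exceeded: 0 + 3 + 0 = 3.
By inclusion–exclusion the count is 66 − 54 + 3 = 15.

15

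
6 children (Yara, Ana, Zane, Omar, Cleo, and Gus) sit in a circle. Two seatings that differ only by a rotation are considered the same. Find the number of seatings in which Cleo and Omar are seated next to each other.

48

Treat {Cleo, Omar} as one unit (2 internal orders) and seat the resulting 5 units around the table: (4)! circular arrangements.
So 2 × (4)! = 2 × 24 = 48.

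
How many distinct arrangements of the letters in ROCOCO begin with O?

With the first slot taken by O, it remains to arrange the other 5 letters (RCOCO).
Those 5 letters have C appearing twice and O appearing twice, giving (5)!/(2!·2!) = 30.

30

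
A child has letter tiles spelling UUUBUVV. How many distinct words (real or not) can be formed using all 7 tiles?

105

Letter multiplicities in UUUBUVV: B×1, U×4, V×2.
Dividing 7! = 5040 by 4!·2! = 48 for the repeated letters gives 105.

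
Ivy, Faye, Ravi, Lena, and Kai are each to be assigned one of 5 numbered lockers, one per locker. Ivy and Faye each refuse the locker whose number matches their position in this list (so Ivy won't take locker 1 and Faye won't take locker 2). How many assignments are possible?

78

Let Aᵢ (for i ∈ {1, 2}) be the placements that put person i in their forbidden locker. Any j of these fix j positions, leaving (5−j)! ways to fill the rest, and there are C(2,j) ways to pick which j.
By inclusion–exclusion, the number of valid placements is Σ_{j=0}^{2} (−1)^j C(2,j)·(5−j)!.
Computing: 120 − 48 + 6 = 78.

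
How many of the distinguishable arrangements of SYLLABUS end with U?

Fix U in the last position and arrange the remaining 7 letters.
Those 7 letters have L appearing twice and S appearing twice, giving (7)!/(2!·2!) = 1260.

1260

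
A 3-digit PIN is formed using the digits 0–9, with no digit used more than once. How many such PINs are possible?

720

Choose and order 3 of the 10 symbols: the first digit has 10 options, the next 9, then 8.
That product is 10 × 9 × 8 = 720.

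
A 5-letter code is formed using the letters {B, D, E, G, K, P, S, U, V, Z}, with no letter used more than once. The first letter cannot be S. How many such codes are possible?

The first letter has 10−1 = 9 choices (anything except S).
The remaining 4 letters are filled from the other 9 symbols without repetition: 9 × 8 × 7 × 6 = 3024.
Total: 9 × 3024 = 27216.

27216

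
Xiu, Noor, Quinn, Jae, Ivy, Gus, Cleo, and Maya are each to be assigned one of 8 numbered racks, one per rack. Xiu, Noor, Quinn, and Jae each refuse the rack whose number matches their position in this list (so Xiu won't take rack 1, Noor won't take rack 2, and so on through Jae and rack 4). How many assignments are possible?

24024

Let Aᵢ (for 1 ≤ i ≤ 4) be the placements that put person i in their forbidden rack. Any j of these fix j positions, leaving (8−j)! ways to fill the rest, and there are C(4,j) ways to pick which j.
By inclusion–exclusion, the number of valid placements is Σ_{j=0}^{4} (−1)^j C(4,j)·(8−j)!.
Computing: 40320 − 20160 + 4320 − 480 + 24 = 24024.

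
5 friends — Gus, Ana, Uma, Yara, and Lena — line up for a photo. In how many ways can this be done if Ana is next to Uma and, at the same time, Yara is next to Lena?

24

Treat {Ana,Uma} as one block (2 orders) and {Yara,Lena} as another (2 orders).
That leaves 3 units to arrange: 2 × 2 × 3! = 4 × 6 = 24.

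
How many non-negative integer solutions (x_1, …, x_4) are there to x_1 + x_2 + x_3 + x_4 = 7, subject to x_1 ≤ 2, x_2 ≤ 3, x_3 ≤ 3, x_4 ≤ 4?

By stars and bars, unrestricted non-negative solutions to x_1+…+x_4 = 7 number C(7+3,3) = 120.
Subtract solutions that violate a single cap (substitute x_i' = x_i − (cap_i+1)): x_1 ≥ 3 gives C(7,3) = 35; x_2 ≥ 4 gives C(6,3) = 20; x_3 ≥ 4 gives C(6,3) = 20; x_4 ≥ 5 gives C(5,3) = 10. Together 85.
Add back pairs where two caps are both exceeded: 1 + 1 + 0 + 0 + 0 + 0 = 2.
By inclusion–exclusion the count is 120 − 85 + 2 = 37.

37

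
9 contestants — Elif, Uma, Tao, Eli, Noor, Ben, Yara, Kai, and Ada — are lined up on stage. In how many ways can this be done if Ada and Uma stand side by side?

Treat {Ada, Uma} as a single unit. There are 8 units to order, and the pair itself can be ordered 2 ways.
So the count is 2·(8)! = 80640.

80640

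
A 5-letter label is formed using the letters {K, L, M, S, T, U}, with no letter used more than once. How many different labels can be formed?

Choose and order 5 of the 6 symbols: the first letter has 6 options, the next 5, and so on down to 2.
That product is 6 × 5 × 4 × 3 × 2 = 720.

720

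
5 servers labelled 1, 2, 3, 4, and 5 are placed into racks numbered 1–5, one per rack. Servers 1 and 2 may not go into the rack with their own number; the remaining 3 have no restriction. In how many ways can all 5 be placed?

Let Aᵢ (for i ∈ {1, 2}) be the placements that put server i in its forbidden rack. Any j of these fix j positions, leaving (5−j)! ways to fill the rest, and there are C(2,j) ways to pick which j.
By inclusion–exclusion, the number of valid placements is Σ_{j=0}^{2} (−1)^j C(2,j)·(5−j)!.
Computing: 120 − 48 + 6 = 78.

78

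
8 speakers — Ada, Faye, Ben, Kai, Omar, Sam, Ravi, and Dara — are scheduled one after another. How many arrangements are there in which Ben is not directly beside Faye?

Of the 8! = 40320 arrangements, those with Ben and Faye adjacent number 2 × 7! = 10080 (treat the pair as a block with 2 internal orders).
So 40320 − 10080 = 30240 arrangements keep them apart.

30240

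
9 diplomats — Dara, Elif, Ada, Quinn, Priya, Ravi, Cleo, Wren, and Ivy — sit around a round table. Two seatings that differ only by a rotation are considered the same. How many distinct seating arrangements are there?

40320

Fix one person's seat to break rotational symmetry; the remaining 8 people can be arranged in (8)! = 40320 ways.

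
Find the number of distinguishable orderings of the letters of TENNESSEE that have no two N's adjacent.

2940

There are 9!/(4!·2!·2!) = 3780 arrangements of TENNESSEE in total.
If the two N's are adjacent, glue them into one block, leaving 8 items to arrange: (8)!/(4!·2!) = 840 ways.
Hence 3780 − 840 = 2940.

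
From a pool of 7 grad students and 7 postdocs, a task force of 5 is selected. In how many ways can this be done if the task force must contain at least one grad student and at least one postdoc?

With no constraint there are C(14,5) = 2002 possible selections.
Selections missing a whole group: no grad students → C(7,5) = 21; no postdocs → C(7,5) = 21.
Both groups omitted at once is impossible, so 2002 − 42 = 1960.

1960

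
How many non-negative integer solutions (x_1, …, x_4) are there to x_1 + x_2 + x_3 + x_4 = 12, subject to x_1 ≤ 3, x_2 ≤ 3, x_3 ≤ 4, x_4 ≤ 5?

Ignoring the caps, the number of non-negative solutions to x_1+…+x_4 = 12 is C(15,3) = 455.
Subtract solutions that violate a single cap (substitute x_i' = x_i − (cap_i+1)): x_1 ≥ 4 gives C(11,3) = 165; x_2 ≥ 4 gives C(11,3) = 165; x_3 ≥ 5 gives C(10,3) = 120; x_4 ≥ 6 gives C(9,3) = 84. Together 534.
Add back pairs where two caps are both exceeded: 35 + 20 + 10 + 20 + 10 + 4 = 99.
By inclusion–exclusion the count is 455 − 534 + 99 = 20.

20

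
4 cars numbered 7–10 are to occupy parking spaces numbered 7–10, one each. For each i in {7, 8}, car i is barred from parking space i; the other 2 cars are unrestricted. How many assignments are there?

Let Aᵢ (for i ∈ {7, 8}) be the placements that put car i in its forbidden parking space. Any j of these fix j positions, leaving (4−j)! ways to fill the rest, and there are C(2,j) ways to pick which j.
By inclusion–exclusion, the number of valid placements is Σ_{j=0}^{2} (−1)^j C(2,j)·(4−j)!.
Computing: 24 − 12 + 2 = 14.

14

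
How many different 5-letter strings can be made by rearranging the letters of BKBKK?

10

The 5 letters of BKBKK have repeats: B appearing twice and K appearing 3 times.
So there are 5! / (3!·2!) = 10 distinguishable arrangements.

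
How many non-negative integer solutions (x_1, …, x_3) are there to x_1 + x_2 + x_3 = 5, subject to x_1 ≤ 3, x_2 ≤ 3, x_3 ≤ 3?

Ignoring the caps, the number of non-negative solutions to x_1+…+x_3 = 5 is C(7,2) = 21.
Subtract solutions that violate a single cap (substitute x_i' = x_i − (cap_i+1)): x_1 ≥ 4 gives C(3,2) = 3; x_2 ≥ 4 gives C(3,2) = 3; x_3 ≥ 4 gives C(3,2) = 3. Together 9.
No two caps can be exceeded simultaneously, so the pair terms are all 0.
By inclusion–exclusion the count is 21 − 9 + 0 = 12.

12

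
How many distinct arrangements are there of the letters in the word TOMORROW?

Letter multiplicities in TOMORROW: M×1, O×3, R×2, T×1, W×1.
The number of distinct arrangements is 8!/(3!·2!) = 40320/12 = 3360.

3360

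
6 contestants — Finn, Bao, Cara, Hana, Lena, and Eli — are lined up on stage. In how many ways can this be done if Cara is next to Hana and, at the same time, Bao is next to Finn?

Treat {Cara,Hana} as one block (2 orders) and {Bao,Finn} as another (2 orders).
That leaves 4 units to arrange: 2 × 2 × 4! = 4 × 24 = 96.

96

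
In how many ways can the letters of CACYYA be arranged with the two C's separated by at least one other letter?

60

There are 6!/(2!·2!·2!) = 90 arrangements of CACYYA in total.
If the two C's are adjacent, glue them into one block, leaving 5 items to arrange: (5)!/(2!·2!) = 30 ways.
Hence 90 − 30 = 60.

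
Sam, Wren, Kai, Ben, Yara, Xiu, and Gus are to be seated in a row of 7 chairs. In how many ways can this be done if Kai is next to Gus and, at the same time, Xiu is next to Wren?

Treat {Kai,Gus} as one block (2 orders) and {Xiu,Wren} as another (2 orders).
That leaves 5 units to arrange: 2 × 2 × 5! = 4 × 120 = 480.

480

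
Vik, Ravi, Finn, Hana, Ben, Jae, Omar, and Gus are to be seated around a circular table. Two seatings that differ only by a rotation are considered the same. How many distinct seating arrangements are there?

5040

Seat Vik anywhere (absorbing the rotational symmetry), then permute the other 7: (7)! = 5040.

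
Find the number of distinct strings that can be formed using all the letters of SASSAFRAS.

2520

The 9 letters of SASSAFRAS have repeats: A appearing 3 times and S appearing 4 times.
The number of distinct arrangements is 9!/(4!·3!) = 362880/144 = 2520.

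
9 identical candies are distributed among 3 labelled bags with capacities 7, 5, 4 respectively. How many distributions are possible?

By stars and bars, unrestricted non-negative solutions to x_1+…+x_3 = 9 number C(9+2,2) = 55.
Subtract solutions that violate a single cap (substitute x_i' = x_i − (cap_i+1)): x_1 ≥ 8 gives C(3,2) = 3; x_2 ≥ 6 gives C(5,2) = 10; x_3 ≥ 5 gives C(6,2) = 15. Together 28.
No two caps can be exceeded simultaneously, so the pair terms are all 0.
By inclusion–exclusion the count is 55 − 28 + 0 = 27.

27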